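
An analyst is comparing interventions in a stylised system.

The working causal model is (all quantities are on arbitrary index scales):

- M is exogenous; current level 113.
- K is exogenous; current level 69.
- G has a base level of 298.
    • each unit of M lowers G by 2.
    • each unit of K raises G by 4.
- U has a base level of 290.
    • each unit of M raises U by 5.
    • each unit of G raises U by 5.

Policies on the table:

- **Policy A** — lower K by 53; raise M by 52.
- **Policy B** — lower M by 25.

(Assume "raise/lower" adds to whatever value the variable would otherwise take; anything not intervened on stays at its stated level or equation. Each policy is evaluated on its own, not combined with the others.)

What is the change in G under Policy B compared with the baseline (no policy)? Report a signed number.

50

Baseline:
  M = 113
  K = 69
  G = 298 − 2·113 + 4·69 = 348
Policy B (M − 25):
  M = 113 − 25 = 88
  K = 69
  G = 298 − 2·88 + 4·69 = 398
Change in G: 398 − 348 = 50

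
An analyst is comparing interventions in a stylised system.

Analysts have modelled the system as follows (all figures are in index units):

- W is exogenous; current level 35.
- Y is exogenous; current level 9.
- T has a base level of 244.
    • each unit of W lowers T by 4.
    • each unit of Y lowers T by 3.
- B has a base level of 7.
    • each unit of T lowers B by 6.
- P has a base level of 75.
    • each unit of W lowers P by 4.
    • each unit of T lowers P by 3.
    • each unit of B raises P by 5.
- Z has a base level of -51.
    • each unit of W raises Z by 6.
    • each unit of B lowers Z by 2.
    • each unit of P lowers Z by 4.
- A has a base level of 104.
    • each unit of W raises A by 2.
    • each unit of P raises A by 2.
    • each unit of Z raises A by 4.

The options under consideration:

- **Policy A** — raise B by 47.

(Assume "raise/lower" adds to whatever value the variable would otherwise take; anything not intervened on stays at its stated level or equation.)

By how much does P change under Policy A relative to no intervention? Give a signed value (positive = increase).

Baseline:
  W = 35
  Y = 9
  T = 244 − 4·35 − 3·9 = 77
  B = 7 − 6·77 = -455
  P = 75 − 4·35 − 3·77 + 5·(-455) = -2571
Policy A (B + 47):
  W = 35
  Y = 9
  T = 244 − 4·35 − 3·9 = 77
  B = 7 − 6·77 (+47 from intervention) = -408
  P = 75 − 4·35 − 3·77 + 5·(-408) = -2336
Change in P: -2336 − (-2571) = 235

235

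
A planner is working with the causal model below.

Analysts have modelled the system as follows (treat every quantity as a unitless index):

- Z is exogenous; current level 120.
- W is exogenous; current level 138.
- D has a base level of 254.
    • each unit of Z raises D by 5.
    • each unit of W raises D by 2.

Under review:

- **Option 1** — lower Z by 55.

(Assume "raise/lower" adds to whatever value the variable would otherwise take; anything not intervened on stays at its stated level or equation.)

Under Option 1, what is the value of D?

855

Option 1 (Z − 55):
  Z = 120 − 55 = 65
  W = 138
  D = 254 + 5·65 + 2·138 = 855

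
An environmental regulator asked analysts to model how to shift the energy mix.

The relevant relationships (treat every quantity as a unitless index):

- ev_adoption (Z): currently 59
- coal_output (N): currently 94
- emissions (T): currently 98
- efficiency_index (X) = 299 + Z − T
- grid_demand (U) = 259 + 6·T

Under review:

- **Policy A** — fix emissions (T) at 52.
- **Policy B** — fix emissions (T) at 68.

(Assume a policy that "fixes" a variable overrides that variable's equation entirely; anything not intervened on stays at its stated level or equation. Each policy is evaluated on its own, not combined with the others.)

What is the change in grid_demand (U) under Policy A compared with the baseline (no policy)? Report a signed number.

-276

Baseline:
  T = 98
  U = 259 + 6·98 = 847
Policy A (T := 52):
  T = 52
  U = 259 + 6·52 = 571
Change in U: 571 − 847 = -276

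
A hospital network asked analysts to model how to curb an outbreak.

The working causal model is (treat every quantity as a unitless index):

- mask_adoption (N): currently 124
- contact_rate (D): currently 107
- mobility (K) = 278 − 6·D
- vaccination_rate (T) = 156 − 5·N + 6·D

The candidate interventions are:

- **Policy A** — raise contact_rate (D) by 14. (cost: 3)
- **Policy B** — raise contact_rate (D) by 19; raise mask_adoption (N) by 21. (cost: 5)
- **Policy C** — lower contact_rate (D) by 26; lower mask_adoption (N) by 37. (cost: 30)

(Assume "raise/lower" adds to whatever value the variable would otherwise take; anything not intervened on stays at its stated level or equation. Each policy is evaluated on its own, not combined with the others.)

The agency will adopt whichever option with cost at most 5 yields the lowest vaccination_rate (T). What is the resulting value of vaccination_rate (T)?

Policy A (D + 14):
  N = 124
  D = 107 + 14 = 121
  T = 156 − 5·124 + 6·121 = 262
Policy B (D + 19, N + 21):
  N = 124 + 21 = 145
  D = 107 + 19 = 126
  T = 156 − 5·145 + 6·126 = 187
Comparing — Policy A: T=262, Policy B: T=187. Lowest is 187 (Policy B).

187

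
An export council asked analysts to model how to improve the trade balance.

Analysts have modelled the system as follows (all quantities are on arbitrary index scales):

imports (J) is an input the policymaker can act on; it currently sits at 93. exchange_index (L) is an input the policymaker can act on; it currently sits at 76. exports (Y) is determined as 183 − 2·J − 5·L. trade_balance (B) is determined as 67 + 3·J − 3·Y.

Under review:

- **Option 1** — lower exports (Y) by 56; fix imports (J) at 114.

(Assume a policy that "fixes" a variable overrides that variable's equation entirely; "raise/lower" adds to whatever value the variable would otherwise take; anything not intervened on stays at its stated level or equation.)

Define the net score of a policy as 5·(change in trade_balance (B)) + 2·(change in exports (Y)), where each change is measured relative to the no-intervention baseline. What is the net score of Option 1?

1589

Baseline:
  J = 93
  L = 76
  Y = 183 − 2·93 − 5·76 = -383
  B = 67 + 3·93 − 3·(-383) = 1495
Option 1 (Y − 56, J := 114):
  J = 114
  L = 76
  Y = 183 − 2·114 − 5·76 (−56 from intervention) = -481
  B = 67 + 3·114 − 3·(-481) = 1852
ΔB = 1852 − 1495 = 357; ΔY = -481 − (-383) = -98
Score = 5·357 + 2·(-98) = 1589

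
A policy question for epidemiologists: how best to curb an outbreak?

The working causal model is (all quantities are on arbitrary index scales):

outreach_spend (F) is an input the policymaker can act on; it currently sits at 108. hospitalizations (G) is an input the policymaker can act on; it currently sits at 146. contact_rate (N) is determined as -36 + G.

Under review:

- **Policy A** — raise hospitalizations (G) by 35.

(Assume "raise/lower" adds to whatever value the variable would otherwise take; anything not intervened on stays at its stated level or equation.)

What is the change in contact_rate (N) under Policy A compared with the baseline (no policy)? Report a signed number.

35

Baseline:
  G = 146
  N = -36 + 146 = 110
Policy A (G + 35):
  G = 146 + 35 = 181
  N = -36 + 181 = 145
Change in N: 145 − 110 = 35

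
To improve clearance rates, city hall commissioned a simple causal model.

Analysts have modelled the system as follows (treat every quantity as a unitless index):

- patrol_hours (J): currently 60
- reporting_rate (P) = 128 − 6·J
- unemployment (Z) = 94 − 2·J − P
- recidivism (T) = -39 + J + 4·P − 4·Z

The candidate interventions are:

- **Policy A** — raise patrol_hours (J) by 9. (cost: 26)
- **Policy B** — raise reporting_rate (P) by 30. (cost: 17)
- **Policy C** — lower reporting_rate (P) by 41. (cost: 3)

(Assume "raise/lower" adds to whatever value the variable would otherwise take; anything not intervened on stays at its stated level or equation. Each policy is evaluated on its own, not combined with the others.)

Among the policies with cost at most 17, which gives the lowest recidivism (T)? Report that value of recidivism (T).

-2059

Policy B (P + 30):
  J = 60
  P = 128 − 6·60 (+30 from intervention) = -202
  Z = 94 − 2·60 − (-202) = 176
  T = -39 + 60 + 4·(-202) − 4·176 = -1491
Policy C (P − 41):
  J = 60
  P = 128 − 6·60 (−41 from intervention) = -273
  Z = 94 − 2·60 − (-273) = 247
  T = -39 + 60 + 4·(-273) − 4·247 = -2059
Comparing — Policy B: T=-1491, Policy C: T=-2059. Lowest is -2059 (Policy C).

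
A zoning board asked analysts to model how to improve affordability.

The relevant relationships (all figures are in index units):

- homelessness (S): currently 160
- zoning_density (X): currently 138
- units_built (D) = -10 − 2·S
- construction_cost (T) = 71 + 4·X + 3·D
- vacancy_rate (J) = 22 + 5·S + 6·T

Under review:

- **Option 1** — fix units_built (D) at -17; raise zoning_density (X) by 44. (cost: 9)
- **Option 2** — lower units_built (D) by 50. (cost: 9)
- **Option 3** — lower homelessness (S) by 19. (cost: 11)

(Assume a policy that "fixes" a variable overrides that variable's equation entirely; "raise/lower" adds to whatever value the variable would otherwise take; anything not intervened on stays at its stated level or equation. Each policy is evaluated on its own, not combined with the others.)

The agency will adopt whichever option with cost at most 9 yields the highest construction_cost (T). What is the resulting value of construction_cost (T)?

748

Option 1 (D := -17, X + 44):
  S = 160
  X = 138 + 44 = 182
  D = -17
  T = 71 + 4·182 + 3·(-17) = 748
Option 2 (D − 50):
  S = 160
  X = 138
  D = -10 − 2·160 (−50 from intervention) = -380
  T = 71 + 4·138 + 3·(-380) = -517
Comparing — Option 1: T=748, Option 2: T=-517. Highest is 748 (Option 1).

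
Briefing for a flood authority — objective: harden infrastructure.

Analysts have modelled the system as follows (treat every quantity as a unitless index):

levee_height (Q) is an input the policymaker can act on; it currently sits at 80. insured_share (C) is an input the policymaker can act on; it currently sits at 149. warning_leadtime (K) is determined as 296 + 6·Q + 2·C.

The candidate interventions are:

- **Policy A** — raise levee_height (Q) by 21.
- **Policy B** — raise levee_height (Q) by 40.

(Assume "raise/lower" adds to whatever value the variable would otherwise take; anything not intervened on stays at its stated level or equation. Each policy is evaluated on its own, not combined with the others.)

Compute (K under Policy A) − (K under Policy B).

-114

Policy A (Q + 21):
  Q = 80 + 21 = 101
  C = 149
  K = 296 + 6·101 + 2·149 = 1200
Policy B (Q + 40):
  Q = 80 + 40 = 120
  C = 149
  K = 296 + 6·120 + 2·149 = 1314
K: 1200 − 1314 = -114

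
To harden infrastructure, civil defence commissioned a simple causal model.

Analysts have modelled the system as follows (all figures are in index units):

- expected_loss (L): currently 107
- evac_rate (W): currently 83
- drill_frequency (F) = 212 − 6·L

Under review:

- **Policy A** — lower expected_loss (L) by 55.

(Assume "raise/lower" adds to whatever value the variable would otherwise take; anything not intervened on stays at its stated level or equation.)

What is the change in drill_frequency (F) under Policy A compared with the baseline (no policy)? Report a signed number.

330

Baseline:
  L = 107
  F = 212 − 6·107 = -430
Policy A (L − 55):
  L = 107 − 55 = 52
  F = 212 − 6·52 = -100
Change in F: -100 − (-430) = 330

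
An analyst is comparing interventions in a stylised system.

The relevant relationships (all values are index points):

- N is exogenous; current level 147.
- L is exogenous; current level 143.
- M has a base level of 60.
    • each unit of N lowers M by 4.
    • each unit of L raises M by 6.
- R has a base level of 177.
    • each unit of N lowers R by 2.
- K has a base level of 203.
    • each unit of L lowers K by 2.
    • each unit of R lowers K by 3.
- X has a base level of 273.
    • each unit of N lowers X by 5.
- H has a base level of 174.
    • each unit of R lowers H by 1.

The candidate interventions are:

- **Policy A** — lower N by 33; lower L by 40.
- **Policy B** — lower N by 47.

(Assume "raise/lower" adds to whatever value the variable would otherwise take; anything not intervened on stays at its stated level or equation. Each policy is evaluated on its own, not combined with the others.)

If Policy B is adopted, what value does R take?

-23

Policy B (N − 47):
  N = 147 − 47 = 100
  R = 177 − 2·100 = -23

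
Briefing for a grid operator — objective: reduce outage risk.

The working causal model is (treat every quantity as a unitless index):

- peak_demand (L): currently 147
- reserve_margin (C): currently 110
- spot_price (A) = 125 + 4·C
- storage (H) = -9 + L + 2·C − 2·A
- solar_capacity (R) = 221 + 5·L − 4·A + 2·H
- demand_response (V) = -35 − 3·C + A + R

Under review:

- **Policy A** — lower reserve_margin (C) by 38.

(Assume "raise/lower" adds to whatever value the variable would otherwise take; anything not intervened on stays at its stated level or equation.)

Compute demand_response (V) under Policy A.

Policy A (C − 38):
  L = 147
  C = 110 − 38 = 72
  A = 125 + 4·72 = 413
  H = -9 + 147 + 2·72 − 2·413 = -544
  R = 221 + 5·147 − 4·413 + 2·(-544) = -1784
  V = -35 − 3·72 + 413 + (-1784) = -1622

-1622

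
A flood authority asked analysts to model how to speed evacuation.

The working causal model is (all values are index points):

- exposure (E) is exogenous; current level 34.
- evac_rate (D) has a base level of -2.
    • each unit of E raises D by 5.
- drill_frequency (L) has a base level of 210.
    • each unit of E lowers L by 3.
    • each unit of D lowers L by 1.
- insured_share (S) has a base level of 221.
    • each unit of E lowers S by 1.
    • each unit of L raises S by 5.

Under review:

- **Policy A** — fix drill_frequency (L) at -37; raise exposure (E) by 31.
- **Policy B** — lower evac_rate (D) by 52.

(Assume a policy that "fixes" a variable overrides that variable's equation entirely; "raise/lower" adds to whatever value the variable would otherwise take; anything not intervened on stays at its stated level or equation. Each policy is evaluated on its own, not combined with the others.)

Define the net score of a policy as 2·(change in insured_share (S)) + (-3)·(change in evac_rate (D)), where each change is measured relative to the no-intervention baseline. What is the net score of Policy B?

Baseline:
  E = 34
  D = -2 + 5·34 = 168
  L = 210 − 3·34 − 168 = -60
  S = 221 − 34 + 5·(-60) = -113
Policy B (D − 52):
  E = 34
  D = -2 + 5·34 (−52 from intervention) = 116
  L = 210 − 3·34 − 116 = -8
  S = 221 − 34 + 5·(-8) = 147
ΔS = 147 − (-113) = 260; ΔD = 116 − 168 = -52
Score = 2·260 + (-3)·(-52) = 676

676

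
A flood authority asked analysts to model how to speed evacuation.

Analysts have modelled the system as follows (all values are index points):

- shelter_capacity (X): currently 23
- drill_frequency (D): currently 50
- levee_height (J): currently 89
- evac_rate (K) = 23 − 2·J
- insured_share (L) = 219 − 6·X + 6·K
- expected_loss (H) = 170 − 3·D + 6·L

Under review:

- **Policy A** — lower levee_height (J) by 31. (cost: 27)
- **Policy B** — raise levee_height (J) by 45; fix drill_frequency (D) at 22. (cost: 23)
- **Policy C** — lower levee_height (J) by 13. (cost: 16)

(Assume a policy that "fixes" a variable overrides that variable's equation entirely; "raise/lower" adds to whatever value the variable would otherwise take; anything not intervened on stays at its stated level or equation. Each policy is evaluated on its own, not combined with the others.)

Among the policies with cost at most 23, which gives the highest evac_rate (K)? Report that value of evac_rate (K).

Policy B (J + 45, D := 22):
  J = 89 + 45 = 134
  K = 23 − 2·134 = -245
Policy C (J − 13):
  J = 89 − 13 = 76
  K = 23 − 2·76 = -129
Comparing — Policy B: K=-245, Policy C: K=-129. Highest is -129 (Policy C).

-129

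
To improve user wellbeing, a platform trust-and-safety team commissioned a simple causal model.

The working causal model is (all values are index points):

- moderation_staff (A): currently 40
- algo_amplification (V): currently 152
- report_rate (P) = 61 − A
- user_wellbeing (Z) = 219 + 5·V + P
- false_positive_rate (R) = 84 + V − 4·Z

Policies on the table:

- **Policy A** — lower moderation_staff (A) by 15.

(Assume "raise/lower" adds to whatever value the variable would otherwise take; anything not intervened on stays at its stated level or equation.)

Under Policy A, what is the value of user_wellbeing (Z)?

1015

Policy A (A − 15):
  A = 40 − 15 = 25
  V = 152
  P = 61 − 25 = 36
  Z = 219 + 5·152 + 36 = 1015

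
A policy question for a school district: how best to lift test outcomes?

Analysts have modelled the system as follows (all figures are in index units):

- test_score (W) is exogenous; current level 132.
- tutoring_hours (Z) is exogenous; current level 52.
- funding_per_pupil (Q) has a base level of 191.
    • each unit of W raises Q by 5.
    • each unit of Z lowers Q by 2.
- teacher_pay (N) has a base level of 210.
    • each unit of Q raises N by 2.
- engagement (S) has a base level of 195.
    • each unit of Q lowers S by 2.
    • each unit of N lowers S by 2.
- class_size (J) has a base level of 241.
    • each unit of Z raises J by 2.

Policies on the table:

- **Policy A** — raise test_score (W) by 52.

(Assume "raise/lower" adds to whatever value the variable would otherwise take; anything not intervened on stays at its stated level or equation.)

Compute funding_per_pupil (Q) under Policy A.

1007

Policy A (W + 52):
  W = 132 + 52 = 184
  Z = 52
  Q = 191 + 5·184 − 2·52 = 1007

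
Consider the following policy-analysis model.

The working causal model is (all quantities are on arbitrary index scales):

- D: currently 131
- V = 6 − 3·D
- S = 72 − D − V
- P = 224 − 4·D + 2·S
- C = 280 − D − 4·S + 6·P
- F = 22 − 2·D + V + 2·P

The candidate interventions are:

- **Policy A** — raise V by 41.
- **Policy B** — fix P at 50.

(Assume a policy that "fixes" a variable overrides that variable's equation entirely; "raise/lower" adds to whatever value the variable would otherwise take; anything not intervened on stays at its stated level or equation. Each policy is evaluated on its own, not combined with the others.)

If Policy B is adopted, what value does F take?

-527

Policy B (P := 50):
  D = 131
  V = 6 − 3·131 = -387
  S = 72 − 131 − (-387) = 328
  P = 50
  F = 22 − 2·131 + (-387) + 2·50 = -527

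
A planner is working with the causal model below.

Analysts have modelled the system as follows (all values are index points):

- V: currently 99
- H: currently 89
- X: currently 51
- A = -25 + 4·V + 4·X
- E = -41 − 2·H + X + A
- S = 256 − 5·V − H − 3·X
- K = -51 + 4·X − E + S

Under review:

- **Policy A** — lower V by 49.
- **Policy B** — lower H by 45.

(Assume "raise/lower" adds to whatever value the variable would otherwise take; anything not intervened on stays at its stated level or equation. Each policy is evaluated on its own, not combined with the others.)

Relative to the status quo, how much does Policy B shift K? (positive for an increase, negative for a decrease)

Baseline:
  V = 99
  H = 89
  X = 51
  A = -25 + 4·99 + 4·51 = 575
  E = -41 − 2·89 + 51 + 575 = 407
  S = 256 − 5·99 − 89 − 3·51 = -481
  K = -51 + 4·51 − 407 + (-481) = -735
Policy B (H − 45):
  V = 99
  H = 89 − 45 = 44
  X = 51
  A = -25 + 4·99 + 4·51 = 575
  E = -41 − 2·44 + 51 + 575 = 497
  S = 256 − 5·99 − 44 − 3·51 = -436
  K = -51 + 4·51 − 497 + (-436) = -780
Change in K: -780 − (-735) = -45

-45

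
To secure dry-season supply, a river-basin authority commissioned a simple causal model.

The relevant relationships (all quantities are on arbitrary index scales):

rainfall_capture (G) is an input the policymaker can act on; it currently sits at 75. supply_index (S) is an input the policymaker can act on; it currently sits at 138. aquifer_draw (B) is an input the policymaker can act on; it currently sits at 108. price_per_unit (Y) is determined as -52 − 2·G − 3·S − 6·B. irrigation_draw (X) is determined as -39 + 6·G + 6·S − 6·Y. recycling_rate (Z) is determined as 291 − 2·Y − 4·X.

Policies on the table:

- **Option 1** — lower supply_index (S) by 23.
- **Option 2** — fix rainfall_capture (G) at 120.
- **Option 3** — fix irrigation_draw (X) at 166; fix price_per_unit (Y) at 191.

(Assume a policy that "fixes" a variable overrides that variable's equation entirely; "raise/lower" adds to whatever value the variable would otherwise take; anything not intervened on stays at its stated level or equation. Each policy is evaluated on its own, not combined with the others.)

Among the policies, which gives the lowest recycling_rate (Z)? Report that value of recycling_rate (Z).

Option 1 (S − 23):
  G = 75
  S = 138 − 23 = 115
  B = 108
  Y = -52 − 2·75 − 3·115 − 6·108 = -1195
  X = -39 + 6·75 + 6·115 − 6·(-1195) = 8271
  Z = 291 − 2·(-1195) − 4·8271 = -30403
Option 2 (G := 120):
  G = 120
  S = 138
  B = 108
  Y = -52 − 2·120 − 3·138 − 6·108 = -1354
  X = -39 + 6·120 + 6·138 − 6·(-1354) = 9633
  Z = 291 − 2·(-1354) − 4·9633 = -35533
Option 3 (X := 166, Y := 191):
  G = 75
  S = 138
  B = 108
  Y = 191
  X = 166
  Z = 291 − 2·191 − 4·166 = -755
Comparing — Option 1: Z=-30403, Option 2: Z=-35533, Option 3: Z=-755. Lowest is -35533 (Option 2).

-35533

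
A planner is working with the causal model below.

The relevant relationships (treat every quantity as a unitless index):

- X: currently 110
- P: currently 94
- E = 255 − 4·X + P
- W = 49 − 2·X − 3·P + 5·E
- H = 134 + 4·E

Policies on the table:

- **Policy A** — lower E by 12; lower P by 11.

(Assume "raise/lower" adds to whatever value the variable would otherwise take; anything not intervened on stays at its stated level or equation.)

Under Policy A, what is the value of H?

-322

Policy A (E − 12, P − 11):
  X = 110
  P = 94 − 11 = 83
  E = 255 − 4·110 + 83 (−12 from intervention) = -114
  H = 134 + 4·(-114) = -322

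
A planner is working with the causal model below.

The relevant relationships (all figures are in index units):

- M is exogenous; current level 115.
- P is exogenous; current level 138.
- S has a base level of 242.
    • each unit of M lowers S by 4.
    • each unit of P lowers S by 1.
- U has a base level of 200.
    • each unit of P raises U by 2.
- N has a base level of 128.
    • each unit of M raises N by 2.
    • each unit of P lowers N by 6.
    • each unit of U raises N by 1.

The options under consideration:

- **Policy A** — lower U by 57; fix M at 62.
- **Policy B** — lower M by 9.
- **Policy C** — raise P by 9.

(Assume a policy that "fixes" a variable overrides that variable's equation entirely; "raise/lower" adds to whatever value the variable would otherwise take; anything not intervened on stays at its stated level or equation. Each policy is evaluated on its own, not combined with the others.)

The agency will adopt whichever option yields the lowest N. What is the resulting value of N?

Policy A (U − 57, M := 62):
  M = 62
  P = 138
  U = 200 + 2·138 (−57 from intervention) = 419
  N = 128 + 2·62 − 6·138 + 419 = -157
Policy B (M − 9):
  M = 115 − 9 = 106
  P = 138
  U = 200 + 2·138 = 476
  N = 128 + 2·106 − 6·138 + 476 = -12
Policy C (P + 9):
  M = 115
  P = 138 + 9 = 147
  U = 200 + 2·147 = 494
  N = 128 + 2·115 − 6·147 + 494 = -30
Comparing — Policy A: N=-157, Policy B: N=-12, Policy C: N=-30. Lowest is -157 (Policy A).

-157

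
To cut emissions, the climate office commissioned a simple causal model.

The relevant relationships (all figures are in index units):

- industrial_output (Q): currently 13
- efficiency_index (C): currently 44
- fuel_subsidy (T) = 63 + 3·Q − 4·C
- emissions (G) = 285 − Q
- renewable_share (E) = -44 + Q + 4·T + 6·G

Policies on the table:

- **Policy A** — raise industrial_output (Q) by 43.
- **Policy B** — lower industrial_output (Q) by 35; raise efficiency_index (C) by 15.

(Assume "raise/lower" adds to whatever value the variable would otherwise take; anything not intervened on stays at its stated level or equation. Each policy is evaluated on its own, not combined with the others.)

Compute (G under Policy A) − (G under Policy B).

Policy A (Q + 43):
  Q = 13 + 43 = 56
  G = 285 − 56 = 229
Policy B (Q − 35, C + 15):
  Q = 13 − 35 = -22
  G = 285 − (-22) = 307
G: 229 − 307 = -78

-78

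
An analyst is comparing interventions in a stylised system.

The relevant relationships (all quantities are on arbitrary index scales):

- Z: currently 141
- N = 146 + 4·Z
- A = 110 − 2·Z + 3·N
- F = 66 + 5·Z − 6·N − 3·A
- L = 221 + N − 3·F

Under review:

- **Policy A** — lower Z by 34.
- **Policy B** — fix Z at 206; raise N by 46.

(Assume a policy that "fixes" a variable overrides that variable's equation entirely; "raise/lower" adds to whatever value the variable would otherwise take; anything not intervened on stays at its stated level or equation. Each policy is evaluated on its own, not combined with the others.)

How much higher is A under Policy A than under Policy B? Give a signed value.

-1128

Policy A (Z − 34):
  Z = 141 − 34 = 107
  N = 146 + 4·107 = 574
  A = 110 − 2·107 + 3·574 = 1618
Policy B (Z := 206, N + 46):
  Z = 206
  N = 146 + 4·206 (+46 from intervention) = 1016
  A = 110 − 2·206 + 3·1016 = 2746
A: 1618 − 2746 = -1128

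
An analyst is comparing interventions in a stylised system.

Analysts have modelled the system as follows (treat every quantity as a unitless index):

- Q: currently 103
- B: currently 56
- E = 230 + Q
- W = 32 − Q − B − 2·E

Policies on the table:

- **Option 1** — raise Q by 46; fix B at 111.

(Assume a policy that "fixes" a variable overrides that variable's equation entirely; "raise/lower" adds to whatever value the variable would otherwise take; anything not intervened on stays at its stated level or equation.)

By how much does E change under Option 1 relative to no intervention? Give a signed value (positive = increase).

Baseline:
  Q = 103
  E = 230 + 103 = 333
Option 1 (Q + 46, B := 111):
  Q = 103 + 46 = 149
  E = 230 + 149 = 379
Change in E: 379 − 333 = 46

46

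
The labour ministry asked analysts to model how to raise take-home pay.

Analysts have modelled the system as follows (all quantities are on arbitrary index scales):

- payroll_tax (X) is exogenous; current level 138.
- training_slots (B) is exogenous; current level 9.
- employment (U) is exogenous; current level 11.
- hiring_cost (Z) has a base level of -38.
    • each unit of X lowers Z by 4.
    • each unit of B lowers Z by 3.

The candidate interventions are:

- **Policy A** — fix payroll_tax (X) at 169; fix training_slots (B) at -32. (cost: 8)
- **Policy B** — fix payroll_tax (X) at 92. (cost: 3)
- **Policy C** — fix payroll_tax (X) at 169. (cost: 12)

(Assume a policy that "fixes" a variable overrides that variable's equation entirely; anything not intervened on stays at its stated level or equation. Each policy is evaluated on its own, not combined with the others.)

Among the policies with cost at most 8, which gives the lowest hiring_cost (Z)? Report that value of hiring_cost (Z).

Policy A (X := 169, B := -32):
  X = 169
  B = -32
  Z = -38 − 4·169 − 3·(-32) = -618
Policy B (X := 92):
  X = 92
  B = 9
  Z = -38 − 4·92 − 3·9 = -433
Comparing — Policy A: Z=-618, Policy B: Z=-433. Lowest is -618 (Policy A).

-618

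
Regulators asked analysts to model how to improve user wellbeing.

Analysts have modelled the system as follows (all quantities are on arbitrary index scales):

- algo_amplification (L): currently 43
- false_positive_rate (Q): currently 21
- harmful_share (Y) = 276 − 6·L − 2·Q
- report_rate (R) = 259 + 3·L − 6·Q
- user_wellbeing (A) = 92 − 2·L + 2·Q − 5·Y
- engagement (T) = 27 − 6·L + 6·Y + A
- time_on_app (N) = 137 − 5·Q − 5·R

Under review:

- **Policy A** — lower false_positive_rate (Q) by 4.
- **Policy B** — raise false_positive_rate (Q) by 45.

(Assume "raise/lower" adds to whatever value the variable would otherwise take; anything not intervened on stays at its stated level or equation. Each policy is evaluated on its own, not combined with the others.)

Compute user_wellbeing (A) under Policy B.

708

Policy B (Q + 45):
  L = 43
  Q = 21 + 45 = 66
  Y = 276 − 6·43 − 2·66 = -114
  A = 92 − 2·43 + 2·66 − 5·(-114) = 708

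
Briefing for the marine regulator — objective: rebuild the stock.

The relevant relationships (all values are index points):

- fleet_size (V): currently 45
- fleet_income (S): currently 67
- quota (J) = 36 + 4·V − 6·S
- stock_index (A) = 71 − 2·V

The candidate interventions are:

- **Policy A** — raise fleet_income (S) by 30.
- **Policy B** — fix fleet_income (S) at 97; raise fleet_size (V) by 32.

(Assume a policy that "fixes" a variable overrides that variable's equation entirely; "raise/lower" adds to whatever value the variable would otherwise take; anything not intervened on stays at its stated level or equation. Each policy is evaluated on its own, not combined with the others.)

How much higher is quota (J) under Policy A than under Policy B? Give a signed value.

Policy A (S + 30):
  V = 45
  S = 67 + 30 = 97
  J = 36 + 4·45 − 6·97 = -366
Policy B (S := 97, V + 32):
  V = 45 + 32 = 77
  S = 97
  J = 36 + 4·77 − 6·97 = -238
J: -366 − (-238) = -128

-128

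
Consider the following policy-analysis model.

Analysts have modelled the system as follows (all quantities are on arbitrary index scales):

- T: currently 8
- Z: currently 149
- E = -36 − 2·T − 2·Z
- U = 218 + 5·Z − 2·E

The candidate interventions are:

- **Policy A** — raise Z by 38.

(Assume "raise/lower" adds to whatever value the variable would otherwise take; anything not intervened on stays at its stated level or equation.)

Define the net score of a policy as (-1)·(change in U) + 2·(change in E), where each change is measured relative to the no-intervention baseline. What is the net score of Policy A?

Baseline:
  T = 8
  Z = 149
  E = -36 − 2·8 − 2·149 = -350
  U = 218 + 5·149 − 2·(-350) = 1663
Policy A (Z + 38):
  T = 8
  Z = 149 + 38 = 187
  E = -36 − 2·8 − 2·187 = -426
  U = 218 + 5·187 − 2·(-426) = 2005
ΔU = 2005 − 1663 = 342; ΔE = -426 − (-350) = -76
Score = (-1)·342 + 2·(-76) = -494

-494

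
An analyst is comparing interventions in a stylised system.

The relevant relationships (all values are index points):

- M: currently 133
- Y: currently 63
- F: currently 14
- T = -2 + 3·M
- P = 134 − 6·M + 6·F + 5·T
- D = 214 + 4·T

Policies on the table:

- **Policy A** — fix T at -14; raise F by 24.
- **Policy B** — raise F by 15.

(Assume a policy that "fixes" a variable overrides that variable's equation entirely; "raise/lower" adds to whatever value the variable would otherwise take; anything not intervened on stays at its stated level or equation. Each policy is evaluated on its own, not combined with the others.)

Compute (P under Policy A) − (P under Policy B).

Policy A (T := -14, F + 24):
  M = 133
  F = 14 + 24 = 38
  T = -14
  P = 134 − 6·133 + 6·38 + 5·(-14) = -506
Policy B (F + 15):
  M = 133
  F = 14 + 15 = 29
  T = -2 + 3·133 = 397
  P = 134 − 6·133 + 6·29 + 5·397 = 1495
P: -506 − 1495 = -2001

-2001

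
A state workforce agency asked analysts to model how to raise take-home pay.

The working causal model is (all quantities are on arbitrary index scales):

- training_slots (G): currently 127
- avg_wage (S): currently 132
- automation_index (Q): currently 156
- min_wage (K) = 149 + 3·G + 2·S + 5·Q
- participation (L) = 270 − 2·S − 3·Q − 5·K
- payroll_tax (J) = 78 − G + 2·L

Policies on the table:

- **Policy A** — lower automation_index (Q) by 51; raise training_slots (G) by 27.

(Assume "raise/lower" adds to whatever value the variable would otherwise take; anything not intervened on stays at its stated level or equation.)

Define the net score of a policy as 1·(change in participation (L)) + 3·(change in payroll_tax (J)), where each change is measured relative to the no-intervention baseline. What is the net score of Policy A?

7080

Baseline:
  G = 127
  S = 132
  Q = 156
  K = 149 + 3·127 + 2·132 + 5·156 = 1574
  L = 270 − 2·132 − 3·156 − 5·1574 = -8332
  J = 78 − 127 + 2·(-8332) = -16713
Policy A (Q − 51, G + 27):
  G = 127 + 27 = 154
  S = 132
  Q = 156 − 51 = 105
  K = 149 + 3·154 + 2·132 + 5·105 = 1400
  L = 270 − 2·132 − 3·105 − 5·1400 = -7309
  J = 78 − 154 + 2·(-7309) = -14694
ΔL = -7309 − (-8332) = 1023; ΔJ = -14694 − (-16713) = 2019
Score = 1·1023 + 3·2019 = 7080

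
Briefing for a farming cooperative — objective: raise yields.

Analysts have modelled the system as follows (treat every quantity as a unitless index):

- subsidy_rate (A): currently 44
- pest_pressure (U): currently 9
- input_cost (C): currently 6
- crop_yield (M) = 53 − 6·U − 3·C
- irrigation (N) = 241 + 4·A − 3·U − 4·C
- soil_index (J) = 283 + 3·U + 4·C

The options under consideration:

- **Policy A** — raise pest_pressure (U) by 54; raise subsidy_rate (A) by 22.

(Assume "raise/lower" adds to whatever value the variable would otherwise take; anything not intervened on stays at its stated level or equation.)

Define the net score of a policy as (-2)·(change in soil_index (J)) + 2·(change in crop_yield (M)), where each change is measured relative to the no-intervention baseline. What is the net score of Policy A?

-972

Baseline:
  U = 9
  C = 6
  M = 53 − 6·9 − 3·6 = -19
  J = 283 + 3·9 + 4·6 = 334
Policy A (U + 54, A + 22):
  U = 9 + 54 = 63
  C = 6
  M = 53 − 6·63 − 3·6 = -343
  J = 283 + 3·63 + 4·6 = 496
ΔJ = 496 − 334 = 162; ΔM = -343 − (-19) = -324
Score = (-2)·162 + 2·(-324) = -972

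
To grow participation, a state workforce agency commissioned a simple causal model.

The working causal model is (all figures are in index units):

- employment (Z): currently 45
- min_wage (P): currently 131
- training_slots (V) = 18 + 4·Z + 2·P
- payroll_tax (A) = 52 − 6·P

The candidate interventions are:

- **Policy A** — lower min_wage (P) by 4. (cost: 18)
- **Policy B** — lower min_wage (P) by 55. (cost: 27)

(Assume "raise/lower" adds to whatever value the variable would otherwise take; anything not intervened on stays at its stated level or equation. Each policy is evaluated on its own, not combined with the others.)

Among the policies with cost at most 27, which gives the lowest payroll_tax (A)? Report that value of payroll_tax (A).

Policy A (P − 4):
  P = 131 − 4 = 127
  A = 52 − 6·127 = -710
Policy B (P − 55):
  P = 131 − 55 = 76
  A = 52 − 6·76 = -404
Comparing — Policy A: A=-710, Policy B: A=-404. Lowest is -710 (Policy A).

-710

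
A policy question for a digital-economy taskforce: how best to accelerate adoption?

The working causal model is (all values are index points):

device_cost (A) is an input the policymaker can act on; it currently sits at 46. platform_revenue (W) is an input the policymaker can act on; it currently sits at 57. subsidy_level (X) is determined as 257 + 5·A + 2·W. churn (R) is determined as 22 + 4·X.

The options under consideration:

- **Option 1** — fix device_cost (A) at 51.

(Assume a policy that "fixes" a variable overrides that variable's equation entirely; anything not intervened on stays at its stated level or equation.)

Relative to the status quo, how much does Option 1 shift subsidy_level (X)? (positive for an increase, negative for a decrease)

25

Baseline:
  A = 46
  W = 57
  X = 257 + 5·46 + 2·57 = 601
Option 1 (A := 51):
  A = 51
  W = 57
  X = 257 + 5·51 + 2·57 = 626
Change in X: 626 − 601 = 25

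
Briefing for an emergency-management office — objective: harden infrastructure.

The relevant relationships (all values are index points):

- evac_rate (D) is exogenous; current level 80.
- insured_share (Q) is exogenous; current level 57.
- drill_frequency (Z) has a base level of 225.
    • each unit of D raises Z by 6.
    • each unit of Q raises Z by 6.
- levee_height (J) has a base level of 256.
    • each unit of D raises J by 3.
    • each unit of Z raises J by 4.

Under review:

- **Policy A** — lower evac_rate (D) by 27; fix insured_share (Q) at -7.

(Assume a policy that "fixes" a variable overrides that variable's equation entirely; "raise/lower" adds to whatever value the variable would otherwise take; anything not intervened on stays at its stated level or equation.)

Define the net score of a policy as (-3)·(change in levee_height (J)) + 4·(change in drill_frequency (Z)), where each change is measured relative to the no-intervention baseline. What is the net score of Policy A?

4611

Baseline:
  D = 80
  Q = 57
  Z = 225 + 6·80 + 6·57 = 1047
  J = 256 + 3·80 + 4·1047 = 4684
Policy A (D − 27, Q := -7):
  D = 80 − 27 = 53
  Q = -7
  Z = 225 + 6·53 + 6·(-7) = 501
  J = 256 + 3·53 + 4·501 = 2419
ΔJ = 2419 − 4684 = -2265; ΔZ = 501 − 1047 = -546
Score = (-3)·(-2265) + 4·(-546) = 4611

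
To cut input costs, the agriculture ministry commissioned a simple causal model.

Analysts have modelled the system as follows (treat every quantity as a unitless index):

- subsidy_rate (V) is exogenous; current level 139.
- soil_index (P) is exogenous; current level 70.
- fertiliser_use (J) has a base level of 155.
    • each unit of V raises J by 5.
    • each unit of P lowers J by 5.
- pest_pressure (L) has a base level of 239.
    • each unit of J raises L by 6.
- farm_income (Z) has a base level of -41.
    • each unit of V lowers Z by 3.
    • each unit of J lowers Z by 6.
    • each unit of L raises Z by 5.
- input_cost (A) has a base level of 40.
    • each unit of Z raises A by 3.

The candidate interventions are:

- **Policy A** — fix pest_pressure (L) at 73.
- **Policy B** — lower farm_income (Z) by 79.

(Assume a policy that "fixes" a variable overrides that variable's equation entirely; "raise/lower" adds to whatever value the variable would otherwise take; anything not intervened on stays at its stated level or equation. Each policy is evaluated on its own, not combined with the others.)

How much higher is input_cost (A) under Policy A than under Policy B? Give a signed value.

Policy A (L := 73):
  V = 139
  P = 70
  J = 155 + 5·139 − 5·70 = 500
  L = 73
  Z = -41 − 3·139 − 6·500 + 5·73 = -3093
  A = 40 + 3·(-3093) = -9239
Policy B (Z − 79):
  V = 139
  P = 70
  J = 155 + 5·139 − 5·70 = 500
  L = 239 + 6·500 = 3239
  Z = -41 − 3·139 − 6·500 + 5·3239 (−79 from intervention) = 12658
  A = 40 + 3·12658 = 38014
A: -9239 − 38014 = -47253

-47253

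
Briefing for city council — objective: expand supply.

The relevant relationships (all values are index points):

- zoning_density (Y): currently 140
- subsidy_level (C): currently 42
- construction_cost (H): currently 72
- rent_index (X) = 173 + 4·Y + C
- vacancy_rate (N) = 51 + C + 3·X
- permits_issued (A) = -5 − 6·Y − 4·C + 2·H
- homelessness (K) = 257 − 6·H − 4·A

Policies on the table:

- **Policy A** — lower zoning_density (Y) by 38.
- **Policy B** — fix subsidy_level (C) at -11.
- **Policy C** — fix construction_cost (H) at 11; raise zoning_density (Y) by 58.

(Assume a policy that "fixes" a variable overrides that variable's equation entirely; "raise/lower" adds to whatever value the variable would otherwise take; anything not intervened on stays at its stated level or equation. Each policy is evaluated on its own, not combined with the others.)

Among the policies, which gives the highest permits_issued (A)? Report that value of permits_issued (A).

-641

Policy A (Y − 38):
  Y = 140 − 38 = 102
  C = 42
  H = 72
  A = -5 − 6·102 − 4·42 + 2·72 = -641
Policy B (C := -11):
  Y = 140
  C = -11
  H = 72
  A = -5 − 6·140 − 4·(-11) + 2·72 = -657
Policy C (H := 11, Y + 58):
  Y = 140 + 58 = 198
  C = 42
  H = 11
  A = -5 − 6·198 − 4·42 + 2·11 = -1339
Comparing — Policy A: A=-641, Policy B: A=-657, Policy C: A=-1339. Highest is -641 (Policy A).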